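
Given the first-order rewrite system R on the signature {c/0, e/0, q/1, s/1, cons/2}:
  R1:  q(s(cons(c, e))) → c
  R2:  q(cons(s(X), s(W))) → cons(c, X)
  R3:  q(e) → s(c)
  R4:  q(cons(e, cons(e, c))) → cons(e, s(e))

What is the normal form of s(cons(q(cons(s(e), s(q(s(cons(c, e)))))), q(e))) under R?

1. s(cons(q(cons(s(e), s(q(s(cons(c, e)))))), q(e)))  →  s(cons(cons(c, e), q(e)))   [R2 at 1.1]
2. s(cons(cons(c, e), q(e)))  →  s(cons(cons(c, e), s(c)))   [R3 at 1.2]

s(cons(cons(c, e), s(c)))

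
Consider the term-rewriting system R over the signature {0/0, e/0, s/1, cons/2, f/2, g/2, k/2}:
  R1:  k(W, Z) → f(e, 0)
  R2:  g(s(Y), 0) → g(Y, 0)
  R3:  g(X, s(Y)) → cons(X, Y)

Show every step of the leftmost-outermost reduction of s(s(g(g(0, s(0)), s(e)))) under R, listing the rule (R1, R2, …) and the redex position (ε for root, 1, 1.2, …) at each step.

1. s(s(g(g(0, s(0)), s(e))))  →  s(s(cons(g(0, s(0)), e)))   [R3 at 1.1]
2. s(s(cons(g(0, s(0)), e)))  →  s(s(cons(cons(0, 0), e)))   [R3 at 1.1.1]

s(s(cons(cons(0, 0), e)))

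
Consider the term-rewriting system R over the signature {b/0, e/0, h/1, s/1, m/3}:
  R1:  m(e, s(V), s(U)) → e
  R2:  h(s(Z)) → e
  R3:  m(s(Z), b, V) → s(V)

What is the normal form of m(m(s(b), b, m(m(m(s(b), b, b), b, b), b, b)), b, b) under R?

1. m(m(s(b), b, m(m(m(s(b), b, b), b, b), b, b)), b, b)  →  m(s(m(m(m(s(b), b, b), b, b), b, b)), b, b)   [R3 at 1]
2. m(s(m(m(m(s(b), b, b), b, b), b, b)), b, b)  →  s(b)   [R3 at ε]

s(b)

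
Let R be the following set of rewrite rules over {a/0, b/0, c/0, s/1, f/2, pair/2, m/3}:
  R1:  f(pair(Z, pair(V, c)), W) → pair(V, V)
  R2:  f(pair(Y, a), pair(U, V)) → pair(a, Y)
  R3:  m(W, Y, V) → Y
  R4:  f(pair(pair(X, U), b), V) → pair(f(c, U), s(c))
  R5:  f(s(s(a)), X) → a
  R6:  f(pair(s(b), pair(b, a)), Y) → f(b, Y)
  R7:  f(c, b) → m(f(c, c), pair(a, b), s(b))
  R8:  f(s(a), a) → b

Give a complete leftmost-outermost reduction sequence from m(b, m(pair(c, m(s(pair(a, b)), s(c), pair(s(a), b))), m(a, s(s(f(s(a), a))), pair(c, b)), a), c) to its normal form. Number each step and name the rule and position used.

s(s(b))

1. m(b, m(pair(c, m(s(pair(a, b)), s(c), pair(s(a), b))), m(a, s(s(f(s(a), a))), pair(c, b)), a), c)  →  m(pair(c, m(s(pair(a, b)), s(c), pair(s(a), b))), m(a, s(s(f(s(a), a))), pair(c, b)), a)   [R3 at ε]
2. m(pair(c, m(s(pair(a, b)), s(c), pair(s(a), b))), m(a, s(s(f(s(a), a))), pair(c, b)), a)  →  m(a, s(s(f(s(a), a))), pair(c, b))   [R3 at ε]
3. m(a, s(s(f(s(a), a))), pair(c, b))  →  s(s(f(s(a), a)))   [R3 at ε]
4. s(s(f(s(a), a)))  →  s(s(b))   [R8 at 1.1]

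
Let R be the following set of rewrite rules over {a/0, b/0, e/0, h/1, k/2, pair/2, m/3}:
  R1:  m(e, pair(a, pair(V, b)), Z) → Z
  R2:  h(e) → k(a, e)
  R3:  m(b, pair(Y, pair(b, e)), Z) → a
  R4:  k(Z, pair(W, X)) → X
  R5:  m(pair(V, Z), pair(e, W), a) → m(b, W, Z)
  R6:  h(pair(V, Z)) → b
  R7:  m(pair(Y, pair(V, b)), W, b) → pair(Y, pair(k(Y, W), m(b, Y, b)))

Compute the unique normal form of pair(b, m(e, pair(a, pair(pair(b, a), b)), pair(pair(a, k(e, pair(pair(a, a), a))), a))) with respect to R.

pair(b, pair(pair(a, a), a))

1. pair(b, m(e, pair(a, pair(pair(b, a), b)), pair(pair(a, k(e, pair(pair(a, a), a))), a)))  →  pair(b, pair(pair(a, k(e, pair(pair(a, a), a))), a))   [R1 at 2]
2. pair(b, pair(pair(a, k(e, pair(pair(a, a), a))), a))  →  pair(b, pair(pair(a, a), a))   [R4 at 2.1.2]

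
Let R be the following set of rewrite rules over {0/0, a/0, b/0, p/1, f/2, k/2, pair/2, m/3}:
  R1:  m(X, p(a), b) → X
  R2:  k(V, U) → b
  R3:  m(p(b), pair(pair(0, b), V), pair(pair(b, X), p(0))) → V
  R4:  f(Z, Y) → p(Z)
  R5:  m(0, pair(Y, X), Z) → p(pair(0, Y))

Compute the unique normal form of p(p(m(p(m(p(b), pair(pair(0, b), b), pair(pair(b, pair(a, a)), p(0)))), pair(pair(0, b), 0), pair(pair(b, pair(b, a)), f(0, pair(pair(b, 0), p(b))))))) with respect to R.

1. p(p(m(p(m(p(b), pair(pair(0, b), b), pair(pair(b, pair(a, a)), p(0)))), pair(pair(0, b), 0), pair(pair(b, pair(b, a)), f(0, pair(pair(b, 0), p(b)))))))  →  p(p(m(p(b), pair(pair(0, b), 0), pair(pair(b, pair(b, a)), f(0, pair(pair(b, 0), p(b)))))))   [R3 at 1.1.1.1]
2. p(p(m(p(b), pair(pair(0, b), 0), pair(pair(b, pair(b, a)), f(0, pair(pair(b, 0), p(b)))))))  →  p(p(m(p(b), pair(pair(0, b), 0), pair(pair(b, pair(b, a)), p(0)))))   [R4 at 1.1.3.2]
3. p(p(m(p(b), pair(pair(0, b), 0), pair(pair(b, pair(b, a)), p(0)))))  →  p(p(0))   [R3 at 1.1]

p(p(0))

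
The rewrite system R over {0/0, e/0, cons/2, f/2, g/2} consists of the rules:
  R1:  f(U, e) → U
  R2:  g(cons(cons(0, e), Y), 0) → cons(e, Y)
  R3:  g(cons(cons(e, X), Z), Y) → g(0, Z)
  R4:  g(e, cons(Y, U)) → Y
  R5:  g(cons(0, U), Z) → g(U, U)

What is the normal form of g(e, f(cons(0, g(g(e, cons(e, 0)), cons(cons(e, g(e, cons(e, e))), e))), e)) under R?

1. g(e, f(cons(0, g(g(e, cons(e, 0)), cons(cons(e, g(e, cons(e, e))), e))), e))  →  g(e, cons(0, g(g(e, cons(e, 0)), cons(cons(e, g(e, cons(e, e))), e))))   [R1 at 2]
2. g(e, cons(0, g(g(e, cons(e, 0)), cons(cons(e, g(e, cons(e, e))), e))))  →  0   [R4 at ε]

0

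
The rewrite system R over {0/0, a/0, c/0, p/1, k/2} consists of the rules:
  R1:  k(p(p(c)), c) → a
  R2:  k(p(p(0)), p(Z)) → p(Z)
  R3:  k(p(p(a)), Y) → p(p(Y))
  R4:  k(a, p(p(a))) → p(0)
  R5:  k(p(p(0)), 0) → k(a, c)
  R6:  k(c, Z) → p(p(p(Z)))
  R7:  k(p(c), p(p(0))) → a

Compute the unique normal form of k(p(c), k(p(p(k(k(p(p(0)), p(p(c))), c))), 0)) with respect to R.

1. k(p(c), k(p(p(k(k(p(p(0)), p(p(c))), c))), 0))  →  k(p(c), k(p(p(k(p(p(c)), c))), 0))   [R2 at 2.1.1.1.1]
2. k(p(c), k(p(p(k(p(p(c)), c))), 0))  →  k(p(c), k(p(p(a)), 0))   [R1 at 2.1.1.1]
3. k(p(c), k(p(p(a)), 0))  →  k(p(c), p(p(0)))   [R3 at 2]
4. k(p(c), p(p(0)))  →  a   [R7 at ε]

a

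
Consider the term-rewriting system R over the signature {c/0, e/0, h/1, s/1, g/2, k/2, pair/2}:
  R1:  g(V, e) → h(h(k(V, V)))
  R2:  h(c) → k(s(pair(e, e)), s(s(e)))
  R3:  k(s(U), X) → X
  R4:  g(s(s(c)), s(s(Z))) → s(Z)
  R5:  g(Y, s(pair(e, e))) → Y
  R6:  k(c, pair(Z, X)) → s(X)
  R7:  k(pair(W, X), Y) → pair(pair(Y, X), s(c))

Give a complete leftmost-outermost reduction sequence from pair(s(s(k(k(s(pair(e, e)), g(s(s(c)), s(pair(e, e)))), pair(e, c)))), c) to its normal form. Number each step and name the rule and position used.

1. pair(s(s(k(k(s(pair(e, e)), g(s(s(c)), s(pair(e, e)))), pair(e, c)))), c)  →  pair(s(s(k(g(s(s(c)), s(pair(e, e))), pair(e, c)))), c)   [R3 at 1.1.1.1]
2. pair(s(s(k(g(s(s(c)), s(pair(e, e))), pair(e, c)))), c)  →  pair(s(s(k(s(s(c)), pair(e, c)))), c)   [R5 at 1.1.1.1]
3. pair(s(s(k(s(s(c)), pair(e, c)))), c)  →  pair(s(s(pair(e, c))), c)   [R3 at 1.1.1]

pair(s(s(pair(e, c))), c)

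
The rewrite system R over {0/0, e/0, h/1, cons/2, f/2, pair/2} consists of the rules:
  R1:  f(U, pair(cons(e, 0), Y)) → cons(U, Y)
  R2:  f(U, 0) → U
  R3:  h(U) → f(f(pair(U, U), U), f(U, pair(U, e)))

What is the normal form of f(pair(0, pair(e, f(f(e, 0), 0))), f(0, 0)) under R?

1. f(pair(0, pair(e, f(f(e, 0), 0))), f(0, 0))  →  f(pair(0, pair(e, f(e, 0))), f(0, 0))   [R2 at 1.2.2]
2. f(pair(0, pair(e, f(e, 0))), f(0, 0))  →  f(pair(0, pair(e, e)), f(0, 0))   [R2 at 1.2.2]
3. f(pair(0, pair(e, e)), f(0, 0))  →  f(pair(0, pair(e, e)), 0)   [R2 at 2]
4. f(pair(0, pair(e, e)), 0)  →  pair(0, pair(e, e))   [R2 at ε]

pair(0, pair(e, e))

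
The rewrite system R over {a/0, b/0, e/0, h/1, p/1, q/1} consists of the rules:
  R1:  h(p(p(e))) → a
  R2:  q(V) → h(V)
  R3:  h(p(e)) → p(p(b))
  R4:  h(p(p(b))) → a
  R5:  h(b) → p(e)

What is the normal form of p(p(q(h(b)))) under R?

1. p(p(q(h(b))))  →  p(p(h(h(b))))   [R2 at 1.1]
2. p(p(h(h(b))))  →  p(p(h(p(e))))   [R5 at 1.1.1]
3. p(p(h(p(e))))  →  p(p(p(p(b))))   [R3 at 1.1]

p(p(p(p(b))))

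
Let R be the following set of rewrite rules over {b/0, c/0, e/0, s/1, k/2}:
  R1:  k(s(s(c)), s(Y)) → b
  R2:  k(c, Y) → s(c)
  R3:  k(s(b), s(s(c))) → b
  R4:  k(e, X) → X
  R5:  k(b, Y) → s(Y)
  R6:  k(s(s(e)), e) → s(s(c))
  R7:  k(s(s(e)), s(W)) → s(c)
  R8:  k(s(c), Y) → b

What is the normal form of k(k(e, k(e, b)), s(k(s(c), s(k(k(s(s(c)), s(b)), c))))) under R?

1. k(k(e, k(e, b)), s(k(s(c), s(k(k(s(s(c)), s(b)), c)))))  →  k(k(e, b), s(k(s(c), s(k(k(s(s(c)), s(b)), c)))))   [R4 at 1]
2. k(k(e, b), s(k(s(c), s(k(k(s(s(c)), s(b)), c)))))  →  k(b, s(k(s(c), s(k(k(s(s(c)), s(b)), c)))))   [R4 at 1]
3. k(b, s(k(s(c), s(k(k(s(s(c)), s(b)), c)))))  →  s(s(k(s(c), s(k(k(s(s(c)), s(b)), c)))))   [R5 at ε]
4. s(s(k(s(c), s(k(k(s(s(c)), s(b)), c)))))  →  s(s(b))   [R8 at 1.1]

s(s(b))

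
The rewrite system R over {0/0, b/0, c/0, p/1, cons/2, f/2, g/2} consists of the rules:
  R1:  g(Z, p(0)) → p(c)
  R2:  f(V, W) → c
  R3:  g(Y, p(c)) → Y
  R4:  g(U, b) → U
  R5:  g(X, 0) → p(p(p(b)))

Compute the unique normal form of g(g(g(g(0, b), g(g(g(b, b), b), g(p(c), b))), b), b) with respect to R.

1. g(g(g(g(0, b), g(g(g(b, b), b), g(p(c), b))), b), b)  →  g(g(g(0, b), g(g(g(b, b), b), g(p(c), b))), b)   [R4 at ε]
2. g(g(g(0, b), g(g(g(b, b), b), g(p(c), b))), b)  →  g(g(0, b), g(g(g(b, b), b), g(p(c), b)))   [R4 at ε]
3. g(g(0, b), g(g(g(b, b), b), g(p(c), b)))  →  g(0, g(g(g(b, b), b), g(p(c), b)))   [R4 at 1]
4. g(0, g(g(g(b, b), b), g(p(c), b)))  →  g(0, g(g(b, b), g(p(c), b)))   [R4 at 2.1]
5. g(0, g(g(b, b), g(p(c), b)))  →  g(0, g(b, g(p(c), b)))   [R4 at 2.1]
6. g(0, g(b, g(p(c), b)))  →  g(0, g(b, p(c)))   [R4 at 2.2]
7. g(0, g(b, p(c)))  →  g(0, b)   [R3 at 2]
8. g(0, b)  →  0   [R4 at ε]

0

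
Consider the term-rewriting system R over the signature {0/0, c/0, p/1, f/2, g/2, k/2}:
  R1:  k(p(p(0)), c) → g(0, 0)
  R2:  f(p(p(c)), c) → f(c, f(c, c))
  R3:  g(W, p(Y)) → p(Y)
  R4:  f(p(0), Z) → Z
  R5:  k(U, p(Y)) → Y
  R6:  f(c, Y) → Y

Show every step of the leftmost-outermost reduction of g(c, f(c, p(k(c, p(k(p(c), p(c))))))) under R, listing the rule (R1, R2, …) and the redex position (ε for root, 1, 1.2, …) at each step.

p(c)

1. g(c, f(c, p(k(c, p(k(p(c), p(c)))))))  →  g(c, p(k(c, p(k(p(c), p(c))))))   [R6 at 2]
2. g(c, p(k(c, p(k(p(c), p(c))))))  →  p(k(c, p(k(p(c), p(c)))))   [R3 at ε]
3. p(k(c, p(k(p(c), p(c)))))  →  p(k(p(c), p(c)))   [R5 at 1]
4. p(k(p(c), p(c)))  →  p(c)   [R5 at 1]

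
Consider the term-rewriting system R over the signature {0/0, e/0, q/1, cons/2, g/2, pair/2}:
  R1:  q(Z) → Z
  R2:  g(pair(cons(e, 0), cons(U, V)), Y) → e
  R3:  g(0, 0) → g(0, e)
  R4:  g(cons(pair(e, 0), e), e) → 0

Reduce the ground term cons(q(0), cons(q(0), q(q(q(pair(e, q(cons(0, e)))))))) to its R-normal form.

cons(0, cons(0, pair(e, cons(0, e))))

1. cons(q(0), cons(q(0), q(q(q(pair(e, q(cons(0, e))))))))  →  cons(0, cons(q(0), q(q(q(pair(e, q(cons(0, e))))))))   [R1 at 1]
2. cons(0, cons(q(0), q(q(q(pair(e, q(cons(0, e))))))))  →  cons(0, cons(0, q(q(q(pair(e, q(cons(0, e))))))))   [R1 at 2.1]
3. cons(0, cons(0, q(q(q(pair(e, q(cons(0, e))))))))  →  cons(0, cons(0, q(q(pair(e, q(cons(0, e)))))))   [R1 at 2.2]
4. cons(0, cons(0, q(q(pair(e, q(cons(0, e)))))))  →  cons(0, cons(0, q(pair(e, q(cons(0, e))))))   [R1 at 2.2]
5. cons(0, cons(0, q(pair(e, q(cons(0, e))))))  →  cons(0, cons(0, pair(e, q(cons(0, e)))))   [R1 at 2.2]
6. cons(0, cons(0, pair(e, q(cons(0, e)))))  →  cons(0, cons(0, pair(e, cons(0, e))))   [R1 at 2.2.2]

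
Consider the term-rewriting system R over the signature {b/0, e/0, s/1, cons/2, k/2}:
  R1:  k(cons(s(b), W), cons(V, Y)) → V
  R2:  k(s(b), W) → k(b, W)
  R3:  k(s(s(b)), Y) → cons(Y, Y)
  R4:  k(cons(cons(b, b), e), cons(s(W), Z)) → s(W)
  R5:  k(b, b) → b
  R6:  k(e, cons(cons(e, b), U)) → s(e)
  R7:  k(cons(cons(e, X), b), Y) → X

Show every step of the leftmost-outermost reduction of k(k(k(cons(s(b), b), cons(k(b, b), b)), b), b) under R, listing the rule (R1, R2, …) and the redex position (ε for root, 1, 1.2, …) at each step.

b

1. k(k(k(cons(s(b), b), cons(k(b, b), b)), b), b)  →  k(k(k(b, b), b), b)   [R1 at 1.1]
2. k(k(k(b, b), b), b)  →  k(k(b, b), b)   [R5 at 1.1]
3. k(k(b, b), b)  →  k(b, b)   [R5 at 1]
4. k(b, b)  →  b   [R5 at ε]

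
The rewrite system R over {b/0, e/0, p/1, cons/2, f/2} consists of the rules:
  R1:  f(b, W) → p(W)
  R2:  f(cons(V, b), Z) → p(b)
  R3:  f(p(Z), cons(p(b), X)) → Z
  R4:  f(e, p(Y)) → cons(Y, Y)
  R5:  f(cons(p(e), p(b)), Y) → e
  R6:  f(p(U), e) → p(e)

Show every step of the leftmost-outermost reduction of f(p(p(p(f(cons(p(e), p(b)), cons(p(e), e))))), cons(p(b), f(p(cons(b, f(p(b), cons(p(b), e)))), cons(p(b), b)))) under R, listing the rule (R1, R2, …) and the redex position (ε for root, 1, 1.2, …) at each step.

p(p(e))

1. f(p(p(p(f(cons(p(e), p(b)), cons(p(e), e))))), cons(p(b), f(p(cons(b, f(p(b), cons(p(b), e)))), cons(p(b), b))))  →  p(p(f(cons(p(e), p(b)), cons(p(e), e))))   [R3 at ε]
2. p(p(f(cons(p(e), p(b)), cons(p(e), e))))  →  p(p(e))   [R5 at 1.1]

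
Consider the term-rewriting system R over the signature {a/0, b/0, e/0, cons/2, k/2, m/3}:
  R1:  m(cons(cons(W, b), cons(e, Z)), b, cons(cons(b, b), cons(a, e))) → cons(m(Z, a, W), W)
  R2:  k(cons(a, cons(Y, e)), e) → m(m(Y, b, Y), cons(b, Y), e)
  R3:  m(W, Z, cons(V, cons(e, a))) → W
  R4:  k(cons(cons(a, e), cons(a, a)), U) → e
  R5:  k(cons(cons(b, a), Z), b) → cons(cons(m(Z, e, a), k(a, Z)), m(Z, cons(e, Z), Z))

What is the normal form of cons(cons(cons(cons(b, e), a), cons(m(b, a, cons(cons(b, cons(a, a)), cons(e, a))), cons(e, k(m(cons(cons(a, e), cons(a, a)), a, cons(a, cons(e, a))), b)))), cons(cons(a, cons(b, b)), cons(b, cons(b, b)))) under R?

cons(cons(cons(cons(b, e), a), cons(b, cons(e, e))), cons(cons(a, cons(b, b)), cons(b, cons(b, b))))

1. cons(cons(cons(cons(b, e), a), cons(m(b, a, cons(cons(b, cons(a, a)), cons(e, a))), cons(e, k(m(cons(cons(a, e), cons(a, a)), a, cons(a, cons(e, a))), b)))), cons(cons(a, cons(b, b)), cons(b, cons(b, b))))  →  cons(cons(cons(cons(b, e), a), cons(b, cons(e, k(m(cons(cons(a, e), cons(a, a)), a, cons(a, cons(e, a))), b)))), cons(cons(a, cons(b, b)), cons(b, cons(b, b))))   [R3 at 1.2.1]
2. cons(cons(cons(cons(b, e), a), cons(b, cons(e, k(m(cons(cons(a, e), cons(a, a)), a, cons(a, cons(e, a))), b)))), cons(cons(a, cons(b, b)), cons(b, cons(b, b))))  →  cons(cons(cons(cons(b, e), a), cons(b, cons(e, k(cons(cons(a, e), cons(a, a)), b)))), cons(cons(a, cons(b, b)), cons(b, cons(b, b))))   [R3 at 1.2.2.2.1]
3. cons(cons(cons(cons(b, e), a), cons(b, cons(e, k(cons(cons(a, e), cons(a, a)), b)))), cons(cons(a, cons(b, b)), cons(b, cons(b, b))))  →  cons(cons(cons(cons(b, e), a), cons(b, cons(e, e))), cons(cons(a, cons(b, b)), cons(b, cons(b, b))))   [R4 at 1.2.2.2]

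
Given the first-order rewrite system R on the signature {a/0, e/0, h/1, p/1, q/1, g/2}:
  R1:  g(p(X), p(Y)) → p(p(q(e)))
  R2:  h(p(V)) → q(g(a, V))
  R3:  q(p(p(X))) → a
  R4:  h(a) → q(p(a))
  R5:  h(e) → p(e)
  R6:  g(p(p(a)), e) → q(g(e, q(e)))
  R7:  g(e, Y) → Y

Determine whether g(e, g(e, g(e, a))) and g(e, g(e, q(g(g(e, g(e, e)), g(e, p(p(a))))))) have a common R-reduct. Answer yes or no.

Reduce t₁ = g(e, g(e, g(e, a))):
1. g(e, g(e, g(e, a)))  →  g(e, g(e, a))   [R7 at ε]
2. g(e, g(e, a))  →  g(e, a)   [R7 at ε]
3. g(e, a)  →  a   [R7 at ε]

Reduce t₂ = g(e, g(e, q(g(g(e, g(e, e)), g(e, p(p(a))))))):
1. g(e, g(e, q(g(g(e, g(e, e)), g(e, p(p(a)))))))  →  g(e, q(g(g(e, g(e, e)), g(e, p(p(a))))))   [R7 at ε]
2. g(e, q(g(g(e, g(e, e)), g(e, p(p(a))))))  →  q(g(g(e, g(e, e)), g(e, p(p(a)))))   [R7 at ε]
3. q(g(g(e, g(e, e)), g(e, p(p(a)))))  →  q(g(g(e, e), g(e, p(p(a)))))   [R7 at 1.1]
4. q(g(g(e, e), g(e, p(p(a)))))  →  q(g(e, g(e, p(p(a)))))   [R7 at 1.1]
5. q(g(e, g(e, p(p(a)))))  →  q(g(e, p(p(a))))   [R7 at 1]
6. q(g(e, p(p(a))))  →  q(p(p(a)))   [R7 at 1]
7. q(p(p(a)))  →  a   [R3 at ε]

yes — NF(t₁) = a, NF(t₂) = a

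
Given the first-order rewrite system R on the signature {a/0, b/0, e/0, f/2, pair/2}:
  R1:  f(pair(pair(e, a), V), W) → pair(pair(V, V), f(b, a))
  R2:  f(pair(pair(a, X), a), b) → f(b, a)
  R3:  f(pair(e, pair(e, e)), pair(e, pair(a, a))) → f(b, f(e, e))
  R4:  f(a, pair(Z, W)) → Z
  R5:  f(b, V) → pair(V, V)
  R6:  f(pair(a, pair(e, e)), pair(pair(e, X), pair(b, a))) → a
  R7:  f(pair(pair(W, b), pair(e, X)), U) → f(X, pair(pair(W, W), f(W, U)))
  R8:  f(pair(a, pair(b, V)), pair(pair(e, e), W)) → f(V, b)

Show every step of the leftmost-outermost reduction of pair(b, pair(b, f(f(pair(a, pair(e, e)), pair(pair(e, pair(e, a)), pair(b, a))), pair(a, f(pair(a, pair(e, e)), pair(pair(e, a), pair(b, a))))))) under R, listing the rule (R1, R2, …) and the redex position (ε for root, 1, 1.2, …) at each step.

1. pair(b, pair(b, f(f(pair(a, pair(e, e)), pair(pair(e, pair(e, a)), pair(b, a))), pair(a, f(pair(a, pair(e, e)), pair(pair(e, a), pair(b, a)))))))  →  pair(b, pair(b, f(a, pair(a, f(pair(a, pair(e, e)), pair(pair(e, a), pair(b, a)))))))   [R6 at 2.2.1]
2. pair(b, pair(b, f(a, pair(a, f(pair(a, pair(e, e)), pair(pair(e, a), pair(b, a)))))))  →  pair(b, pair(b, a))   [R4 at 2.2]

pair(b, pair(b, a))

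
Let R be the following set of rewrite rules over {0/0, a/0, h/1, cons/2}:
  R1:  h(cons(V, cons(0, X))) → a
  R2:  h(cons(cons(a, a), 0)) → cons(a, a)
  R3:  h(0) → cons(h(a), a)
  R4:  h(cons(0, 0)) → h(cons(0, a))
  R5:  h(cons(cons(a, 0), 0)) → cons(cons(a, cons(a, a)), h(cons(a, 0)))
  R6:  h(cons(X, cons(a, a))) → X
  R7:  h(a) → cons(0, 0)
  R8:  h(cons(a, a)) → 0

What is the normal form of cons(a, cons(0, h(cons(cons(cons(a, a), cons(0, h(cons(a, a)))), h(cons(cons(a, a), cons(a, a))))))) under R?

cons(a, cons(0, cons(cons(a, a), cons(0, 0))))

1. cons(a, cons(0, h(cons(cons(cons(a, a), cons(0, h(cons(a, a)))), h(cons(cons(a, a), cons(a, a)))))))  →  cons(a, cons(0, h(cons(cons(cons(a, a), cons(0, 0)), h(cons(cons(a, a), cons(a, a)))))))   [R8 at 2.2.1.1.2.2]
2. cons(a, cons(0, h(cons(cons(cons(a, a), cons(0, 0)), h(cons(cons(a, a), cons(a, a)))))))  →  cons(a, cons(0, h(cons(cons(cons(a, a), cons(0, 0)), cons(a, a)))))   [R6 at 2.2.1.2]
3. cons(a, cons(0, h(cons(cons(cons(a, a), cons(0, 0)), cons(a, a)))))  →  cons(a, cons(0, cons(cons(a, a), cons(0, 0))))   [R6 at 2.2]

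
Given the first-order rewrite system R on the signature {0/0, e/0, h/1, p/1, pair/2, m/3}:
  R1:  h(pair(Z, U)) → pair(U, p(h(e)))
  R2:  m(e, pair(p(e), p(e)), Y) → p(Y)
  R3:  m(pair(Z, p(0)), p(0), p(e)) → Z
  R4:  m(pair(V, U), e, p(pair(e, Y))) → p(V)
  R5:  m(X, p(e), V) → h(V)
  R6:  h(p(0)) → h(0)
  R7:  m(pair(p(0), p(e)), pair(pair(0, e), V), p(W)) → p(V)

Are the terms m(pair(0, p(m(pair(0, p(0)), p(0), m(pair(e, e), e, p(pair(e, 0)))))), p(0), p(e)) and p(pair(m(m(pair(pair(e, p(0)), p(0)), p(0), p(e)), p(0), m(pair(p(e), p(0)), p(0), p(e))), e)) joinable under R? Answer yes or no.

no — NF(t₁) = 0, NF(t₂) = p(pair(e, e))

Reduce t₁ = m(pair(0, p(m(pair(0, p(0)), p(0), m(pair(e, e), e, p(pair(e, 0)))))), p(0), p(e)):
1. m(pair(0, p(m(pair(0, p(0)), p(0), m(pair(e, e), e, p(pair(e, 0)))))), p(0), p(e))  →  m(pair(0, p(m(pair(0, p(0)), p(0), p(e)))), p(0), p(e))   [R4 at 1.2.1.3]
2. m(pair(0, p(m(pair(0, p(0)), p(0), p(e)))), p(0), p(e))  →  m(pair(0, p(0)), p(0), p(e))   [R3 at 1.2.1]
3. m(pair(0, p(0)), p(0), p(e))  →  0   [R3 at ε]

Reduce t₂ = p(pair(m(m(pair(pair(e, p(0)), p(0)), p(0), p(e)), p(0), m(pair(p(e), p(0)), p(0), p(e))), e)):
1. p(pair(m(m(pair(pair(e, p(0)), p(0)), p(0), p(e)), p(0), m(pair(p(e), p(0)), p(0), p(e))), e))  →  p(pair(m(pair(e, p(0)), p(0), m(pair(p(e), p(0)), p(0), p(e))), e))   [R3 at 1.1.1]
2. p(pair(m(pair(e, p(0)), p(0), m(pair(p(e), p(0)), p(0), p(e))), e))  →  p(pair(m(pair(e, p(0)), p(0), p(e)), e))   [R3 at 1.1.3]
3. p(pair(m(pair(e, p(0)), p(0), p(e)), e))  →  p(pair(e, e))   [R3 at 1.1]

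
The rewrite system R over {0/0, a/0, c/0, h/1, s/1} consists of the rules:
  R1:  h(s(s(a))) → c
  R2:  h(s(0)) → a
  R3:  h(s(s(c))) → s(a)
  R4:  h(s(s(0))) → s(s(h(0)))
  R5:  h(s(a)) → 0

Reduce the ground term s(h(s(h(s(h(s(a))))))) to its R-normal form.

1. s(h(s(h(s(h(s(a)))))))  →  s(h(s(h(s(0)))))   [R5 at 1.1.1.1.1]
2. s(h(s(h(s(0)))))  →  s(h(s(a)))   [R2 at 1.1.1]
3. s(h(s(a)))  →  s(0)   [R5 at 1]

s(0)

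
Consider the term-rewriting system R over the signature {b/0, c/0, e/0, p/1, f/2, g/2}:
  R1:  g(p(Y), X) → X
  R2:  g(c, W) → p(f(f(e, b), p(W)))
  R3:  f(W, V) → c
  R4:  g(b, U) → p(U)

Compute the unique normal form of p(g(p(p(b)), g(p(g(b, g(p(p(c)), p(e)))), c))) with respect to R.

1. p(g(p(p(b)), g(p(g(b, g(p(p(c)), p(e)))), c)))  →  p(g(p(g(b, g(p(p(c)), p(e)))), c))   [R1 at 1]
2. p(g(p(g(b, g(p(p(c)), p(e)))), c))  →  p(c)   [R1 at 1]

p(c)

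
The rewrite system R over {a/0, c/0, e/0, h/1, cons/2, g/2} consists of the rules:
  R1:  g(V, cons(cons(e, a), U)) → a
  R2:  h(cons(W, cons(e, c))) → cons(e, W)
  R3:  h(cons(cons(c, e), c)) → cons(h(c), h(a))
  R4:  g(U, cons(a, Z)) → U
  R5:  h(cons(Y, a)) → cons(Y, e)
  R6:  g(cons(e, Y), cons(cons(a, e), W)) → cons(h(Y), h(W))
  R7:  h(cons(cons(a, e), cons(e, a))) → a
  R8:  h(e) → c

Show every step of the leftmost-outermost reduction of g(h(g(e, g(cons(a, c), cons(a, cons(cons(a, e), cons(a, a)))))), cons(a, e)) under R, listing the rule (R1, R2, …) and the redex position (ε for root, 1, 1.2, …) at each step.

1. g(h(g(e, g(cons(a, c), cons(a, cons(cons(a, e), cons(a, a)))))), cons(a, e))  →  h(g(e, g(cons(a, c), cons(a, cons(cons(a, e), cons(a, a))))))   [R4 at ε]
2. h(g(e, g(cons(a, c), cons(a, cons(cons(a, e), cons(a, a))))))  →  h(g(e, cons(a, c)))   [R4 at 1.2]
3. h(g(e, cons(a, c)))  →  h(e)   [R4 at 1]
4. h(e)  →  c   [R8 at ε]

c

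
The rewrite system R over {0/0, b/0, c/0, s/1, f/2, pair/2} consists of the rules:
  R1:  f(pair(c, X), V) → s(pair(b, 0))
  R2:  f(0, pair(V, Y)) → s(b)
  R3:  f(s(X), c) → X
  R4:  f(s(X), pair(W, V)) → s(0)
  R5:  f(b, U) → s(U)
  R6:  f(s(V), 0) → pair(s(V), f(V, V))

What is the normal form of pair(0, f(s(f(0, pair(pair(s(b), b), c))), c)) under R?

1. pair(0, f(s(f(0, pair(pair(s(b), b), c))), c))  →  pair(0, f(0, pair(pair(s(b), b), c)))   [R3 at 2]
2. pair(0, f(0, pair(pair(s(b), b), c)))  →  pair(0, s(b))   [R2 at 2]

pair(0, s(b))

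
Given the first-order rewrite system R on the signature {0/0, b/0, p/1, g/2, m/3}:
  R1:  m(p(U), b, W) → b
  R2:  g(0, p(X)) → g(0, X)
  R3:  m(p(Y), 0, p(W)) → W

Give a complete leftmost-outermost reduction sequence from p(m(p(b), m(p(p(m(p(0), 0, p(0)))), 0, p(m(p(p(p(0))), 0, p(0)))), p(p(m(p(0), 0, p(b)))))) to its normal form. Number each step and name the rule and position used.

p(p(b))

1. p(m(p(b), m(p(p(m(p(0), 0, p(0)))), 0, p(m(p(p(p(0))), 0, p(0)))), p(p(m(p(0), 0, p(b))))))  →  p(m(p(b), m(p(p(p(0))), 0, p(0)), p(p(m(p(0), 0, p(b))))))   [R3 at 1.2]
2. p(m(p(b), m(p(p(p(0))), 0, p(0)), p(p(m(p(0), 0, p(b))))))  →  p(m(p(b), 0, p(p(m(p(0), 0, p(b))))))   [R3 at 1.2]
3. p(m(p(b), 0, p(p(m(p(0), 0, p(b))))))  →  p(p(m(p(0), 0, p(b))))   [R3 at 1]
4. p(p(m(p(0), 0, p(b))))  →  p(p(b))   [R3 at 1.1]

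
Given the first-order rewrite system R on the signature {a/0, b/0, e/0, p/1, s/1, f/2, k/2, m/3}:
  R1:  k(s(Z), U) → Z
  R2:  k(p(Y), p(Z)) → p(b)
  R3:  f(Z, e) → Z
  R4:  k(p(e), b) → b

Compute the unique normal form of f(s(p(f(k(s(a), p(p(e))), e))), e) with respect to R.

1. f(s(p(f(k(s(a), p(p(e))), e))), e)  →  s(p(f(k(s(a), p(p(e))), e)))   [R3 at ε]
2. s(p(f(k(s(a), p(p(e))), e)))  →  s(p(k(s(a), p(p(e)))))   [R3 at 1.1]
3. s(p(k(s(a), p(p(e)))))  →  s(p(a))   [R1 at 1.1]

s(p(a))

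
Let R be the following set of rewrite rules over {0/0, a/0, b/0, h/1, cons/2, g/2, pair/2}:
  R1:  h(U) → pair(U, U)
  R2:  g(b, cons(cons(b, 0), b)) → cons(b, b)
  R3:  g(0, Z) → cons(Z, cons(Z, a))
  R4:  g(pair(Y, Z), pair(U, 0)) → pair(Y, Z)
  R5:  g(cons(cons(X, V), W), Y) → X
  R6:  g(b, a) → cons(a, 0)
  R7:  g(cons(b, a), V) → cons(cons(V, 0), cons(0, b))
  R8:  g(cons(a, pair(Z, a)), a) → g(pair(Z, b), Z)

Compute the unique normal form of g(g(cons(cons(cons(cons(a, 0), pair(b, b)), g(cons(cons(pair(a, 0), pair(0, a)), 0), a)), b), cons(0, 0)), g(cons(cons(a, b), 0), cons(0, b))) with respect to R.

1. g(g(cons(cons(cons(cons(a, 0), pair(b, b)), g(cons(cons(pair(a, 0), pair(0, a)), 0), a)), b), cons(0, 0)), g(cons(cons(a, b), 0), cons(0, b)))  →  g(cons(cons(a, 0), pair(b, b)), g(cons(cons(a, b), 0), cons(0, b)))   [R5 at 1]
2. g(cons(cons(a, 0), pair(b, b)), g(cons(cons(a, b), 0), cons(0, b)))  →  a   [R5 at ε]

a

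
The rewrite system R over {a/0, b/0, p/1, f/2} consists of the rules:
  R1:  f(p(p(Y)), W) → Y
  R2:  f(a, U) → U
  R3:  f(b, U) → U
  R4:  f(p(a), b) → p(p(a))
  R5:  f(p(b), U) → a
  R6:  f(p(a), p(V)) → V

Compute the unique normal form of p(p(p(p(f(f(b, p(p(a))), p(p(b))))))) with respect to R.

1. p(p(p(p(f(f(b, p(p(a))), p(p(b)))))))  →  p(p(p(p(f(p(p(a)), p(p(b)))))))   [R3 at 1.1.1.1.1]
2. p(p(p(p(f(p(p(a)), p(p(b)))))))  →  p(p(p(p(a))))   [R1 at 1.1.1.1]

p(p(p(p(a))))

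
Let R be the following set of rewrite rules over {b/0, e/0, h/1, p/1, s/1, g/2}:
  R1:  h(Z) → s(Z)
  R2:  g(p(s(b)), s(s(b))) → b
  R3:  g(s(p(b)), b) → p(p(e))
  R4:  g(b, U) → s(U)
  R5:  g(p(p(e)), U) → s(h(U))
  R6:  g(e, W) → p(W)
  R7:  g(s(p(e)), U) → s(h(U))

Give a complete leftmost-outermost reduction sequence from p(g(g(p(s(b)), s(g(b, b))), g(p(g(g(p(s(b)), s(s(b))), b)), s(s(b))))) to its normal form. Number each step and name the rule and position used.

1. p(g(g(p(s(b)), s(g(b, b))), g(p(g(g(p(s(b)), s(s(b))), b)), s(s(b)))))  →  p(g(g(p(s(b)), s(s(b))), g(p(g(g(p(s(b)), s(s(b))), b)), s(s(b)))))   [R4 at 1.1.2.1]
2. p(g(g(p(s(b)), s(s(b))), g(p(g(g(p(s(b)), s(s(b))), b)), s(s(b)))))  →  p(g(b, g(p(g(g(p(s(b)), s(s(b))), b)), s(s(b)))))   [R2 at 1.1]
3. p(g(b, g(p(g(g(p(s(b)), s(s(b))), b)), s(s(b)))))  →  p(s(g(p(g(g(p(s(b)), s(s(b))), b)), s(s(b)))))   [R4 at 1]
4. p(s(g(p(g(g(p(s(b)), s(s(b))), b)), s(s(b)))))  →  p(s(g(p(g(b, b)), s(s(b)))))   [R2 at 1.1.1.1.1]
5. p(s(g(p(g(b, b)), s(s(b)))))  →  p(s(g(p(s(b)), s(s(b)))))   [R4 at 1.1.1.1]
6. p(s(g(p(s(b)), s(s(b)))))  →  p(s(b))   [R2 at 1.1]

p(s(b))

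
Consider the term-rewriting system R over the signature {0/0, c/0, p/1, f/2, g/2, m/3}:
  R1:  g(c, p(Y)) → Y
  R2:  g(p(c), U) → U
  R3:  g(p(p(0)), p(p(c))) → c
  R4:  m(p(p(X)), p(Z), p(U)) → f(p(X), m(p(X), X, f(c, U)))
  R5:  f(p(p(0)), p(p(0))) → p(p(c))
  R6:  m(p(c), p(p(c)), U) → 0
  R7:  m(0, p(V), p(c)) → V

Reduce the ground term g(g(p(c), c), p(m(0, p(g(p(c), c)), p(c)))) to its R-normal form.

1. g(g(p(c), c), p(m(0, p(g(p(c), c)), p(c))))  →  g(c, p(m(0, p(g(p(c), c)), p(c))))   [R2 at 1]
2. g(c, p(m(0, p(g(p(c), c)), p(c))))  →  m(0, p(g(p(c), c)), p(c))   [R1 at ε]
3. m(0, p(g(p(c), c)), p(c))  →  g(p(c), c)   [R7 at ε]
4. g(p(c), c)  →  c   [R2 at ε]

c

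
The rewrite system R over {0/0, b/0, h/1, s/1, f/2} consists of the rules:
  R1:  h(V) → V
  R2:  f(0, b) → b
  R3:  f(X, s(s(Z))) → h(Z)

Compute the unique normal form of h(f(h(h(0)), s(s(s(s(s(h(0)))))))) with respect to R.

1. h(f(h(h(0)), s(s(s(s(s(h(0))))))))  →  f(h(h(0)), s(s(s(s(s(h(0)))))))   [R1 at ε]
2. f(h(h(0)), s(s(s(s(s(h(0)))))))  →  h(s(s(s(h(0)))))   [R3 at ε]
3. h(s(s(s(h(0)))))  →  s(s(s(h(0))))   [R1 at ε]
4. s(s(s(h(0))))  →  s(s(s(0)))   [R1 at 1.1.1]

s(s(s(0)))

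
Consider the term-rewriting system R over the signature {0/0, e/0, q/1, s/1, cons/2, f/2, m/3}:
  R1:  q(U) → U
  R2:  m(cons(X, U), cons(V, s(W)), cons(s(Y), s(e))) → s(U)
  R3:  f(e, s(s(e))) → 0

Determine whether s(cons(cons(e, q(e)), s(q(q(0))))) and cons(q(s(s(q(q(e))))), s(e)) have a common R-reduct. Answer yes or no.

no — NF(t₁) = s(cons(cons(e, e), s(0))), NF(t₂) = cons(s(s(e)), s(e))

Reduce t₁ = s(cons(cons(e, q(e)), s(q(q(0))))):
1. s(cons(cons(e, q(e)), s(q(q(0)))))  →  s(cons(cons(e, e), s(q(q(0)))))   [R1 at 1.1.2]
2. s(cons(cons(e, e), s(q(q(0)))))  →  s(cons(cons(e, e), s(q(0))))   [R1 at 1.2.1]
3. s(cons(cons(e, e), s(q(0))))  →  s(cons(cons(e, e), s(0)))   [R1 at 1.2.1]

Reduce t₂ = cons(q(s(s(q(q(e))))), s(e)):
1. cons(q(s(s(q(q(e))))), s(e))  →  cons(s(s(q(q(e)))), s(e))   [R1 at 1]
2. cons(s(s(q(q(e)))), s(e))  →  cons(s(s(q(e))), s(e))   [R1 at 1.1.1]
3. cons(s(s(q(e))), s(e))  →  cons(s(s(e)), s(e))   [R1 at 1.1.1]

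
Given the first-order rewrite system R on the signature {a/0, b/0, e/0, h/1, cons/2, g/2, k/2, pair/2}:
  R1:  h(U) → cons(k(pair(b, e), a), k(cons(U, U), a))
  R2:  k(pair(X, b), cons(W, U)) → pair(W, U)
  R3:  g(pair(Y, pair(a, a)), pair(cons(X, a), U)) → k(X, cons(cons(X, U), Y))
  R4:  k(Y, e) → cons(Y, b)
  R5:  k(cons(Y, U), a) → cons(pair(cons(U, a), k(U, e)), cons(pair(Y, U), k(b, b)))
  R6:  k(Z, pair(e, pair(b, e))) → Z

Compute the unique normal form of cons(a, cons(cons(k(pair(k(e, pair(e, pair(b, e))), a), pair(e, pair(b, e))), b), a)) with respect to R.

cons(a, cons(cons(pair(e, a), b), a))

1. cons(a, cons(cons(k(pair(k(e, pair(e, pair(b, e))), a), pair(e, pair(b, e))), b), a))  →  cons(a, cons(cons(pair(k(e, pair(e, pair(b, e))), a), b), a))   [R6 at 2.1.1]
2. cons(a, cons(cons(pair(k(e, pair(e, pair(b, e))), a), b), a))  →  cons(a, cons(cons(pair(e, a), b), a))   [R6 at 2.1.1.1]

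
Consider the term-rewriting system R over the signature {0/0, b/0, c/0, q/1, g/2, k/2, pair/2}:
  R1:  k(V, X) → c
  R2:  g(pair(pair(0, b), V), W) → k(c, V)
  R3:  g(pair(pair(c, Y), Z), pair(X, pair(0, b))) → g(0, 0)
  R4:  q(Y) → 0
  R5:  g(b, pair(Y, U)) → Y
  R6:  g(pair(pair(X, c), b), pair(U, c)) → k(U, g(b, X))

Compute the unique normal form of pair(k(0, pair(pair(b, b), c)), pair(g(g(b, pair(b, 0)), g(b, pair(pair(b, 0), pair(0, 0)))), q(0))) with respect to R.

1. pair(k(0, pair(pair(b, b), c)), pair(g(g(b, pair(b, 0)), g(b, pair(pair(b, 0), pair(0, 0)))), q(0)))  →  pair(c, pair(g(g(b, pair(b, 0)), g(b, pair(pair(b, 0), pair(0, 0)))), q(0)))   [R1 at 1]
2. pair(c, pair(g(g(b, pair(b, 0)), g(b, pair(pair(b, 0), pair(0, 0)))), q(0)))  →  pair(c, pair(g(b, g(b, pair(pair(b, 0), pair(0, 0)))), q(0)))   [R5 at 2.1.1]
3. pair(c, pair(g(b, g(b, pair(pair(b, 0), pair(0, 0)))), q(0)))  →  pair(c, pair(g(b, pair(b, 0)), q(0)))   [R5 at 2.1.2]
4. pair(c, pair(g(b, pair(b, 0)), q(0)))  →  pair(c, pair(b, q(0)))   [R5 at 2.1]
5. pair(c, pair(b, q(0)))  →  pair(c, pair(b, 0))   [R4 at 2.2]

pair(c, pair(b, 0))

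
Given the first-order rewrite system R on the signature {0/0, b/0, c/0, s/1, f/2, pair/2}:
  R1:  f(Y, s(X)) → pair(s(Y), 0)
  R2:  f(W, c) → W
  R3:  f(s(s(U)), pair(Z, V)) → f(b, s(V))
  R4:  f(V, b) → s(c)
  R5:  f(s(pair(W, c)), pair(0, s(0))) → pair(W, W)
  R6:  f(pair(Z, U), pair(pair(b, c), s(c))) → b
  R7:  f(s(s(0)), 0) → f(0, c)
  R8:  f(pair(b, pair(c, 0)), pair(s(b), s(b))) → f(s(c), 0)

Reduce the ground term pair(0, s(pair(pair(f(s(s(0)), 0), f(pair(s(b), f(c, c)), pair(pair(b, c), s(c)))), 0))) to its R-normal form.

pair(0, s(pair(pair(0, b), 0)))

1. pair(0, s(pair(pair(f(s(s(0)), 0), f(pair(s(b), f(c, c)), pair(pair(b, c), s(c)))), 0)))  →  pair(0, s(pair(pair(f(0, c), f(pair(s(b), f(c, c)), pair(pair(b, c), s(c)))), 0)))   [R7 at 2.1.1.1]
2. pair(0, s(pair(pair(f(0, c), f(pair(s(b), f(c, c)), pair(pair(b, c), s(c)))), 0)))  →  pair(0, s(pair(pair(0, f(pair(s(b), f(c, c)), pair(pair(b, c), s(c)))), 0)))   [R2 at 2.1.1.1]
3. pair(0, s(pair(pair(0, f(pair(s(b), f(c, c)), pair(pair(b, c), s(c)))), 0)))  →  pair(0, s(pair(pair(0, b), 0)))   [R6 at 2.1.1.2]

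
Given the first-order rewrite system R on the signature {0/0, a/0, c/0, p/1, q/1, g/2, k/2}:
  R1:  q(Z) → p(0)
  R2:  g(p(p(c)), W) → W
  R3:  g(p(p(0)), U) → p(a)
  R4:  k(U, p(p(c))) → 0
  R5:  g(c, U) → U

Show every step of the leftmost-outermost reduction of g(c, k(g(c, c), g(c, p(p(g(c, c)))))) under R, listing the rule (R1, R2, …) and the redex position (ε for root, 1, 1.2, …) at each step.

1. g(c, k(g(c, c), g(c, p(p(g(c, c))))))  →  k(g(c, c), g(c, p(p(g(c, c)))))   [R5 at ε]
2. k(g(c, c), g(c, p(p(g(c, c)))))  →  k(c, g(c, p(p(g(c, c)))))   [R5 at 1]
3. k(c, g(c, p(p(g(c, c)))))  →  k(c, p(p(g(c, c))))   [R5 at 2]
4. k(c, p(p(g(c, c))))  →  k(c, p(p(c)))   [R5 at 2.1.1]
5. k(c, p(p(c)))  →  0   [R4 at ε]

0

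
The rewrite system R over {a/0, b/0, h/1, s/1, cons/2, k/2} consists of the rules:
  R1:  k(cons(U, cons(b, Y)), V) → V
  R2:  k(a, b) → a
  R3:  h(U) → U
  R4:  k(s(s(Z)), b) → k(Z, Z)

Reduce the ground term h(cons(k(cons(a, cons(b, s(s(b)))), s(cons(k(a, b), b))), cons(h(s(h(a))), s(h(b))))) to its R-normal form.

cons(s(cons(a, b)), cons(s(a), s(b)))

1. h(cons(k(cons(a, cons(b, s(s(b)))), s(cons(k(a, b), b))), cons(h(s(h(a))), s(h(b)))))  →  cons(k(cons(a, cons(b, s(s(b)))), s(cons(k(a, b), b))), cons(h(s(h(a))), s(h(b))))   [R3 at ε]
2. cons(k(cons(a, cons(b, s(s(b)))), s(cons(k(a, b), b))), cons(h(s(h(a))), s(h(b))))  →  cons(s(cons(k(a, b), b)), cons(h(s(h(a))), s(h(b))))   [R1 at 1]
3. cons(s(cons(k(a, b), b)), cons(h(s(h(a))), s(h(b))))  →  cons(s(cons(a, b)), cons(h(s(h(a))), s(h(b))))   [R2 at 1.1.1]
4. cons(s(cons(a, b)), cons(h(s(h(a))), s(h(b))))  →  cons(s(cons(a, b)), cons(s(h(a)), s(h(b))))   [R3 at 2.1]
5. cons(s(cons(a, b)), cons(s(h(a)), s(h(b))))  →  cons(s(cons(a, b)), cons(s(a), s(h(b))))   [R3 at 2.1.1]
6. cons(s(cons(a, b)), cons(s(a), s(h(b))))  →  cons(s(cons(a, b)), cons(s(a), s(b)))   [R3 at 2.2.1]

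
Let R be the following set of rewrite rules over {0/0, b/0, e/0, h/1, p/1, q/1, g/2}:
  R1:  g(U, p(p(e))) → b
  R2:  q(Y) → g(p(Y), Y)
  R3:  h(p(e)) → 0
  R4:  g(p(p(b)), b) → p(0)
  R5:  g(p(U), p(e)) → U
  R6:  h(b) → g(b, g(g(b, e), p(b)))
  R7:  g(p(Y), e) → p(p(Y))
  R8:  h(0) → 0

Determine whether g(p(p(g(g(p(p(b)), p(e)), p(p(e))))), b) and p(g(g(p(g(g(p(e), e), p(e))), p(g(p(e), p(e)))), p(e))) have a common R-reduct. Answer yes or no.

no — NF(t₁) = p(0), NF(t₂) = p(e)

Reduce t₁ = g(p(p(g(g(p(p(b)), p(e)), p(p(e))))), b):
1. g(p(p(g(g(p(p(b)), p(e)), p(p(e))))), b)  →  g(p(p(b)), b)   [R1 at 1.1.1]
2. g(p(p(b)), b)  →  p(0)   [R4 at ε]

Reduce t₂ = p(g(g(p(g(g(p(e), e), p(e))), p(g(p(e), p(e)))), p(e))):
1. p(g(g(p(g(g(p(e), e), p(e))), p(g(p(e), p(e)))), p(e)))  →  p(g(g(p(g(p(p(e)), p(e))), p(g(p(e), p(e)))), p(e)))   [R7 at 1.1.1.1.1]
2. p(g(g(p(g(p(p(e)), p(e))), p(g(p(e), p(e)))), p(e)))  →  p(g(g(p(p(e)), p(g(p(e), p(e)))), p(e)))   [R5 at 1.1.1.1]
3. p(g(g(p(p(e)), p(g(p(e), p(e)))), p(e)))  →  p(g(g(p(p(e)), p(e)), p(e)))   [R5 at 1.1.2.1]
4. p(g(g(p(p(e)), p(e)), p(e)))  →  p(g(p(e), p(e)))   [R5 at 1.1]
5. p(g(p(e), p(e)))  →  p(e)   [R5 at 1]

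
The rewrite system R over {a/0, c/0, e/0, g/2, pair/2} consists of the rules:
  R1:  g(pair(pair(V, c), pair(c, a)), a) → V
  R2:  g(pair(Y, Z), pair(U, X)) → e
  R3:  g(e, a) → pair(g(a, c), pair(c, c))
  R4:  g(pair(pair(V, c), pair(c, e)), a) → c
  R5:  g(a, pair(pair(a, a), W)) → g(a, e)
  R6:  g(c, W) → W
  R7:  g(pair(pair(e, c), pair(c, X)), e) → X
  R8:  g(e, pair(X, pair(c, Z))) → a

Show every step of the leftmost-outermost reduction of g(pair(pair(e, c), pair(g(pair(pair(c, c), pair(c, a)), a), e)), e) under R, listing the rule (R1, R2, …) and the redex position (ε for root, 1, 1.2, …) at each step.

1. g(pair(pair(e, c), pair(g(pair(pair(c, c), pair(c, a)), a), e)), e)  →  g(pair(pair(e, c), pair(c, e)), e)   [R1 at 1.2.1]
2. g(pair(pair(e, c), pair(c, e)), e)  →  e   [R7 at ε]

e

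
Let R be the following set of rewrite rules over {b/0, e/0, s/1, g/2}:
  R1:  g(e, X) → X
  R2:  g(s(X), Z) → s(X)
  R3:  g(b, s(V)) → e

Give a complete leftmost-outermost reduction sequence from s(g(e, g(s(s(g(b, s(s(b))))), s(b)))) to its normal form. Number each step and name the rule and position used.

1. s(g(e, g(s(s(g(b, s(s(b))))), s(b))))  →  s(g(s(s(g(b, s(s(b))))), s(b)))   [R1 at 1]
2. s(g(s(s(g(b, s(s(b))))), s(b)))  →  s(s(s(g(b, s(s(b))))))   [R2 at 1]
3. s(s(s(g(b, s(s(b))))))  →  s(s(s(e)))   [R3 at 1.1.1]

s(s(s(e)))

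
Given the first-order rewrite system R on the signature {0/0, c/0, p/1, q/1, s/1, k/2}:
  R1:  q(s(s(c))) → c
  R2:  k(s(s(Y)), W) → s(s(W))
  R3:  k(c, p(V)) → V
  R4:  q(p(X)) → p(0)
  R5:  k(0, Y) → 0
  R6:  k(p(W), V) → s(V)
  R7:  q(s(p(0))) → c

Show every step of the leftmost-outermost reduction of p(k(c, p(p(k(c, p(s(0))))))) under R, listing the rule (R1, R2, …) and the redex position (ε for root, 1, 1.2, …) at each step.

1. p(k(c, p(p(k(c, p(s(0)))))))  →  p(p(k(c, p(s(0)))))   [R3 at 1]
2. p(p(k(c, p(s(0)))))  →  p(p(s(0)))   [R3 at 1.1]

p(p(s(0)))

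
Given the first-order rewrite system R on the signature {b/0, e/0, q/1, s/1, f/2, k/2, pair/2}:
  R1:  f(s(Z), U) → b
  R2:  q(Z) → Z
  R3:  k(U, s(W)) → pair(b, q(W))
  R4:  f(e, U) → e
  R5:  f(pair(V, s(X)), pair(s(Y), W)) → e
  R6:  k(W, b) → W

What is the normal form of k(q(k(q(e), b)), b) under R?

1. k(q(k(q(e), b)), b)  →  q(k(q(e), b))   [R6 at ε]
2. q(k(q(e), b))  →  k(q(e), b)   [R2 at ε]
3. k(q(e), b)  →  q(e)   [R6 at ε]
4. q(e)  →  e   [R2 at ε]

e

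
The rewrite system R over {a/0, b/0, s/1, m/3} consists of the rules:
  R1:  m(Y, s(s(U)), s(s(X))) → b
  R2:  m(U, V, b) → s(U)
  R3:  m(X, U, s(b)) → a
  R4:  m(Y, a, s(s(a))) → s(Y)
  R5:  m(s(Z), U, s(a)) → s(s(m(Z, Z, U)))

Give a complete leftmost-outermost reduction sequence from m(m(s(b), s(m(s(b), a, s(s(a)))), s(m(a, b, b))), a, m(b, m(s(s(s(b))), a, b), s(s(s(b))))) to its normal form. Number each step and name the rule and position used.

s(b)

1. m(m(s(b), s(m(s(b), a, s(s(a)))), s(m(a, b, b))), a, m(b, m(s(s(s(b))), a, b), s(s(s(b)))))  →  m(m(s(b), s(s(s(b))), s(m(a, b, b))), a, m(b, m(s(s(s(b))), a, b), s(s(s(b)))))   [R4 at 1.2.1]
2. m(m(s(b), s(s(s(b))), s(m(a, b, b))), a, m(b, m(s(s(s(b))), a, b), s(s(s(b)))))  →  m(m(s(b), s(s(s(b))), s(s(a))), a, m(b, m(s(s(s(b))), a, b), s(s(s(b)))))   [R2 at 1.3.1]
3. m(m(s(b), s(s(s(b))), s(s(a))), a, m(b, m(s(s(s(b))), a, b), s(s(s(b)))))  →  m(b, a, m(b, m(s(s(s(b))), a, b), s(s(s(b)))))   [R1 at 1]
4. m(b, a, m(b, m(s(s(s(b))), a, b), s(s(s(b)))))  →  m(b, a, m(b, s(s(s(s(b)))), s(s(s(b)))))   [R2 at 3.2]
5. m(b, a, m(b, s(s(s(s(b)))), s(s(s(b)))))  →  m(b, a, b)   [R1 at 3]
6. m(b, a, b)  →  s(b)   [R2 at ε]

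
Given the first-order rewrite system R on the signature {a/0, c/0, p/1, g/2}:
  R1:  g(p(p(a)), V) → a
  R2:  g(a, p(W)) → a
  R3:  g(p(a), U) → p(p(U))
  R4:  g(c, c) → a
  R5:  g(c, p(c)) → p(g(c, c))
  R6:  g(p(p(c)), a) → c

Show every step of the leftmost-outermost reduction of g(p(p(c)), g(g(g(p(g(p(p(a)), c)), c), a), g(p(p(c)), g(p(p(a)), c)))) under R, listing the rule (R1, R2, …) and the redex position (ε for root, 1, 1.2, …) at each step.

1. g(p(p(c)), g(g(g(p(g(p(p(a)), c)), c), a), g(p(p(c)), g(p(p(a)), c))))  →  g(p(p(c)), g(g(g(p(a), c), a), g(p(p(c)), g(p(p(a)), c))))   [R1 at 2.1.1.1.1]
2. g(p(p(c)), g(g(g(p(a), c), a), g(p(p(c)), g(p(p(a)), c))))  →  g(p(p(c)), g(g(p(p(c)), a), g(p(p(c)), g(p(p(a)), c))))   [R3 at 2.1.1]
3. g(p(p(c)), g(g(p(p(c)), a), g(p(p(c)), g(p(p(a)), c))))  →  g(p(p(c)), g(c, g(p(p(c)), g(p(p(a)), c))))   [R6 at 2.1]
4. g(p(p(c)), g(c, g(p(p(c)), g(p(p(a)), c))))  →  g(p(p(c)), g(c, g(p(p(c)), a)))   [R1 at 2.2.2]
5. g(p(p(c)), g(c, g(p(p(c)), a)))  →  g(p(p(c)), g(c, c))   [R6 at 2.2]
6. g(p(p(c)), g(c, c))  →  g(p(p(c)), a)   [R4 at 2]
7. g(p(p(c)), a)  →  c   [R6 at ε]

c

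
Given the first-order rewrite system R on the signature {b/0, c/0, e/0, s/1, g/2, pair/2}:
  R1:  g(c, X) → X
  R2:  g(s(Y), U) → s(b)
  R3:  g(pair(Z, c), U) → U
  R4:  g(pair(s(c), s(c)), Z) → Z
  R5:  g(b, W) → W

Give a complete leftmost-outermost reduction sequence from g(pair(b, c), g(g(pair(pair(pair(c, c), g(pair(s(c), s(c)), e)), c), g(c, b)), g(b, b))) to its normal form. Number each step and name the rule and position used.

1. g(pair(b, c), g(g(pair(pair(pair(c, c), g(pair(s(c), s(c)), e)), c), g(c, b)), g(b, b)))  →  g(g(pair(pair(pair(c, c), g(pair(s(c), s(c)), e)), c), g(c, b)), g(b, b))   [R3 at ε]
2. g(g(pair(pair(pair(c, c), g(pair(s(c), s(c)), e)), c), g(c, b)), g(b, b))  →  g(g(c, b), g(b, b))   [R3 at 1]
3. g(g(c, b), g(b, b))  →  g(b, g(b, b))   [R1 at 1]
4. g(b, g(b, b))  →  g(b, b)   [R5 at ε]
5. g(b, b)  →  b   [R5 at ε]

b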